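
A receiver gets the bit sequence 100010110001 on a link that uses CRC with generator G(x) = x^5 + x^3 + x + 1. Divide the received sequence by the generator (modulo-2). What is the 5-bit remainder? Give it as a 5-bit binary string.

Modulo-2 division of 100010110001 by 101011:
  pos 0: 100010 XOR 101011 = 001001
  pos 2: 100111 XOR 101011 = 001100
  pos 4: 110000 XOR 101011 = 011011
  pos 5: 110110 XOR 101011 = 011101
  pos 6: 111011 XOR 101011 = 010000
Remainder = 10000 (nonzero — an error is detected).

10000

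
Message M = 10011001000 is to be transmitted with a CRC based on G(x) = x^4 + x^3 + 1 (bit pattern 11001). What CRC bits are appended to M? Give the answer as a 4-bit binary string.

1100

Append 4 zeros: 100110010000000. Divide by 11001 (XOR where the leading bit is 1):
  pos 0: 10011 XOR 11001 = 01010
  pos 1: 10100 XOR 11001 = 01101
  pos 2: 11010 XOR 11001 = 00011
  pos 5: 11100 XOR 11001 = 00101
  pos 7: 10100 XOR 11001 = 01101
  pos 8: 11010 XOR 11001 = 00011
Remainder (last 4 bits) = 1100. This is the CRC / FCS.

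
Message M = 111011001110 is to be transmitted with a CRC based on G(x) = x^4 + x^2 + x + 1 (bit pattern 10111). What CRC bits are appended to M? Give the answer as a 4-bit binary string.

Append 4 zeros: 1110110011100000. Divide by 10111 (XOR where the leading bit is 1):
  pos 0: 11101 XOR 10111 = 01010
  pos 1: 10101 XOR 10111 = 00010
  pos 4: 10001 XOR 10111 = 00110
  pos 6: 11011 XOR 10111 = 01100
  pos 7: 11000 XOR 10111 = 01111
  pos 8: 11110 XOR 10111 = 01001
  pos 9: 10010 XOR 10111 = 00101
  pos 11: 10100 XOR 10111 = 00011
Remainder (last 4 bits) = 0011. This is the CRC / FCS.

0011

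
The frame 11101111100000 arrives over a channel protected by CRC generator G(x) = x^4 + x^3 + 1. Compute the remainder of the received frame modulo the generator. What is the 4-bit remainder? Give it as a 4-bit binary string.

0000

Modulo-2 division of 11101111100000 by 11001:
  pos 0: 11101 XOR 11001 = 00100
  pos 2: 10011 XOR 11001 = 01010
  pos 3: 10101 XOR 11001 = 01100
  pos 4: 11001 XOR 11001 = 00000
Remainder = 0000 (zero — the frame passes the CRC check).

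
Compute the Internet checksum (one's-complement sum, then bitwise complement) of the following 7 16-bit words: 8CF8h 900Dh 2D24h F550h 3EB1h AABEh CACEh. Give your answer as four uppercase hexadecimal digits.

0C46

One's-complement addition (fold any carry out of bit 15 back into bit 0):
  0x8CF8 + 0x900D = 0x11D05 → wrap carry → 0x1D06
  0x1D06 + 0x2D24 = 0x04A2A
  0x4A2A + 0xF550 = 0x13F7A → wrap carry → 0x3F7B
  0x3F7B + 0x3EB1 = 0x07E2C
  0x7E2C + 0xAABE = 0x128EA → wrap carry → 0x28EB
  0x28EB + 0xCACE = 0x0F3B9
One's-complement sum = 0xF3B9.
Checksum = ~0xF3B9 & 0xFFFF = 0x0C46.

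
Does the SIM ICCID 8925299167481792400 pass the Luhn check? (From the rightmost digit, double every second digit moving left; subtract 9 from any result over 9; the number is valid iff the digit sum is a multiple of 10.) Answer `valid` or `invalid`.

invalid

From the right, keep odd positions and double even positions (subtract 9 from any doubled value over 9):
  doubled (positions 2,4,...): 0 4 5 7 5 2 9 1 9 → sum 42
  kept (positions 1,3,...): 0 4 9 1 4 6 9 2 2 8 → sum 45
Total = 87.
87 mod 10 = 7, so the number is invalid.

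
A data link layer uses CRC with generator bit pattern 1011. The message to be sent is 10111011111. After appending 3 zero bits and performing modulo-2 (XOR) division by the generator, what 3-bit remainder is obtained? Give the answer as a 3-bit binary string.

010

Append 3 zeros: 10111011111000. Divide by 1011 (XOR where the leading bit is 1):
  pos 0: 1011 XOR 1011 = 0000
  pos 4: 1011 XOR 1011 = 0000
  pos 8: 1110 XOR 1011 = 0101
  pos 9: 1010 XOR 1011 = 0001
Remainder (last 3 bits) = 010. This is the CRC / FCS.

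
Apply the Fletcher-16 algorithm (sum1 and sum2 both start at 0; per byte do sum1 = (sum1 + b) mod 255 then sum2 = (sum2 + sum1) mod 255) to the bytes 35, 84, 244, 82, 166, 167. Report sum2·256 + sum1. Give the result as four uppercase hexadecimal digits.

380D

Running sums (mod 255):
  after byte 0 (35): sum1=35, sum2=35
  after byte 1 (84): sum1=119, sum2=154
  after byte 2 (244): sum1=108, sum2=7
  after byte 3 (82): sum1=190, sum2=197
  after byte 4 (166): sum1=101, sum2=43
  after byte 5 (167): sum1=13, sum2=56
Checksum = sum2·256 + sum1 = 56·256 + 13 = 14349 = 0x380D.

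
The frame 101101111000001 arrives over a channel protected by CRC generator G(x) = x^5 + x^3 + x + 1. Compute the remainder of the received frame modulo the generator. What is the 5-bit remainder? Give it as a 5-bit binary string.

00000

Modulo-2 division of 101101111000001 by 101011:
  pos 0: 101101 XOR 101011 = 000110
  pos 3: 110111 XOR 101011 = 011100
  pos 4: 111000 XOR 101011 = 010011
  pos 5: 100110 XOR 101011 = 001101
  pos 7: 110100 XOR 101011 = 011111
  pos 8: 111110 XOR 101011 = 010101
  pos 9: 101011 XOR 101011 = 000000
Remainder = 00000 (zero — the frame passes the CRC check).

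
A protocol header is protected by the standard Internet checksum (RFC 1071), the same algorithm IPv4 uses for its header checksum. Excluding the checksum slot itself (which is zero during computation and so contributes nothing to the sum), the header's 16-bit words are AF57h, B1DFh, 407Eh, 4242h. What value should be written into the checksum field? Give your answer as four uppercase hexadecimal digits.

One's-complement addition (fold any carry out of bit 15 back into bit 0):
  0xAF57 + 0xB1DF = 0x16136 → wrap carry → 0x6137
  0x6137 + 0x407E = 0x0A1B5
  0xA1B5 + 0x4242 = 0x0E3F7
One's-complement sum = 0xE3F7.
Checksum = ~0xE3F7 & 0xFFFF = 0x1C08.

1C08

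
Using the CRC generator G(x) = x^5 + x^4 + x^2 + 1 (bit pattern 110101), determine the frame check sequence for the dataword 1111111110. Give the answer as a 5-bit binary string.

11001

Append 5 zeros: 111111111000000. Divide by 110101 (XOR where the leading bit is 1):
  pos 0: 111111 XOR 110101 = 001010
  pos 2: 101011 XOR 110101 = 011110
  pos 3: 111101 XOR 110101 = 001000
  pos 5: 100000 XOR 110101 = 010101
  pos 6: 101010 XOR 110101 = 011111
  pos 7: 111110 XOR 110101 = 001011
  pos 9: 101100 XOR 110101 = 011001
Remainder (last 5 bits) = 11001. This is the CRC / FCS.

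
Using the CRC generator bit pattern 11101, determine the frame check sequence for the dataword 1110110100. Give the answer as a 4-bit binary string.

1100

Append 4 zeros: 11101101000000. Divide by 11101 (XOR where the leading bit is 1):
  pos 0: 11101 XOR 11101 = 00000
  pos 5: 10100 XOR 11101 = 01001
  pos 6: 10010 XOR 11101 = 01111
  pos 7: 11110 XOR 11101 = 00011
Remainder (last 4 bits) = 1100. This is the CRC / FCS.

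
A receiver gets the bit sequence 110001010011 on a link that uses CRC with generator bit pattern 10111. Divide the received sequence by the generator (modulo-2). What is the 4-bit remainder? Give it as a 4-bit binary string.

0000

Modulo-2 division of 110001010011 by 10111:
  pos 0: 11000 XOR 10111 = 01111
  pos 1: 11111 XOR 10111 = 01000
  pos 2: 10000 XOR 10111 = 00111
  pos 4: 11110 XOR 10111 = 01001
  pos 5: 10010 XOR 10111 = 00101
  pos 7: 10111 XOR 10111 = 00000
Remainder = 0000 (zero — the frame passes the CRC check).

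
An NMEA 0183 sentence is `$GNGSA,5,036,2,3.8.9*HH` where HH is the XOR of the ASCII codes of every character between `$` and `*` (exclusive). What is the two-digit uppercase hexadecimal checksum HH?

XOR the ASCII codes of the payload characters:
  'G' = 0x47 → acc = 0x47
  'N' = 0x4E → acc = 0x09
  'G' = 0x47 → acc = 0x4E
  'S' = 0x53 → acc = 0x1D
  'A' = 0x41 → acc = 0x5C
  ',' = 0x2C → acc = 0x70
  '5' = 0x35 → acc = 0x45
  ',' = 0x2C → acc = 0x69
  '0' = 0x30 → acc = 0x59
  '3' = 0x33 → acc = 0x6A
  '6' = 0x36 → acc = 0x5C
  ',' = 0x2C → acc = 0x70
  '2' = 0x32 → acc = 0x42
  ',' = 0x2C → acc = 0x6E
  '3' = 0x33 → acc = 0x5D
  '.' = 0x2E → acc = 0x73
  '8' = 0x38 → acc = 0x4B
  '.' = 0x2E → acc = 0x65
  '9' = 0x39 → acc = 0x5C
Checksum = 0x5C.

5C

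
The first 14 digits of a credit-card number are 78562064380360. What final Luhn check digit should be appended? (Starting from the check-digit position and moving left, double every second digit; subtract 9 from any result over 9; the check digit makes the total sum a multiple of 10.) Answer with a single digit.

0

Partial digits right→left: 0 6 3 0 8 3 4 6 0 2 6 5 8 7
Double every second digit counting from the check-digit position (so the 1st, 3rd, 5th, ... of the partial from the right).
  doubled (with −9 where >9): 0 6 7 8 0 3 7 → sum 31
  kept as-is: 6 0 3 6 2 5 7 → sum 29
Total = 31 + 29 = 60.
Check digit = (10 − (60 mod 10)) mod 10 = 0.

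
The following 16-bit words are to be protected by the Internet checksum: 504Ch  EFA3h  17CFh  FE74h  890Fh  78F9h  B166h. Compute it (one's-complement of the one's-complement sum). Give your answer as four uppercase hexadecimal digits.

One's-complement addition (fold any carry out of bit 15 back into bit 0):
  0x504C + 0xEFA3 = 0x13FEF → wrap carry → 0x3FF0
  0x3FF0 + 0x17CF = 0x057BF
  0x57BF + 0xFE74 = 0x15633 → wrap carry → 0x5634
  0x5634 + 0x890F = 0x0DF43
  0xDF43 + 0x78F9 = 0x1583C → wrap carry → 0x583D
  0x583D + 0xB166 = 0x109A3 → wrap carry → 0x09A4
One's-complement sum = 0x09A4.
Checksum = ~0x09A4 & 0xFFFF = 0xF65B.

F65B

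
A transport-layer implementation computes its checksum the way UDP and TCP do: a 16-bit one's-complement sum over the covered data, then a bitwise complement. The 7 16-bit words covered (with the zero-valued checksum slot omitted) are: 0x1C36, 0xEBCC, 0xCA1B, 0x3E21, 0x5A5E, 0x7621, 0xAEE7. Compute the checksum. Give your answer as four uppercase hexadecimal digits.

One's-complement addition (fold any carry out of bit 15 back into bit 0):
  0x1C36 + 0xEBCC = 0x10802 → wrap carry → 0x0803
  0x0803 + 0xCA1B = 0x0D21E
  0xD21E + 0x3E21 = 0x1103F → wrap carry → 0x1040
  0x1040 + 0x5A5E = 0x06A9E
  0x6A9E + 0x7621 = 0x0E0BF
  0xE0BF + 0xAEE7 = 0x18FA6 → wrap carry → 0x8FA7
One's-complement sum = 0x8FA7.
Checksum = ~0x8FA7 & 0xFFFF = 0x7058.

7058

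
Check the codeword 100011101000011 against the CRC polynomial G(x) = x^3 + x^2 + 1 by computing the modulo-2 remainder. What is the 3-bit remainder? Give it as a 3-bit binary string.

111

Modulo-2 division of 100011101000011 by 1101:
  pos 0: 1000 XOR 1101 = 0101
  pos 1: 1011 XOR 1101 = 0110
  pos 2: 1101 XOR 1101 = 0000
  pos 6: 1010 XOR 1101 = 0111
  pos 7: 1110 XOR 1101 = 0011
  pos 9: 1100 XOR 1101 = 0001
Remainder = 111 (nonzero — an error is detected).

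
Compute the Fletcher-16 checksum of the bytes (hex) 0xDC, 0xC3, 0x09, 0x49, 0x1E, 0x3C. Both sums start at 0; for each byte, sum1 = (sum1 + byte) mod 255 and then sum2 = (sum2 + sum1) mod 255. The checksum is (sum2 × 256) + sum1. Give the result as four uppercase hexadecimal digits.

784D

Running sums (mod 255):
  after byte 0 (0xDC): sum1=220, sum2=220
  after byte 1 (0xC3): sum1=160, sum2=125
  after byte 2 (0x09): sum1=169, sum2=39
  after byte 3 (0x49): sum1=242, sum2=26
  after byte 4 (0x1E): sum1=17, sum2=43
  after byte 5 (0x3C): sum1=77, sum2=120
Checksum = sum2·256 + sum1 = 120·256 + 77 = 30797 = 0x784D.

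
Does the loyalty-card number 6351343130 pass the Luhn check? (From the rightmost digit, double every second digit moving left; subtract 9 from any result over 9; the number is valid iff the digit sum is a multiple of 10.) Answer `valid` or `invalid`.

From the right, keep odd positions and double even positions (subtract 9 from any doubled value over 9):
  doubled (positions 2,4,...): 6 6 6 1 3 → sum 22
  kept (positions 1,3,...): 0 1 4 1 3 → sum 9
Total = 31.
31 mod 10 = 1, so the number is invalid.

invalid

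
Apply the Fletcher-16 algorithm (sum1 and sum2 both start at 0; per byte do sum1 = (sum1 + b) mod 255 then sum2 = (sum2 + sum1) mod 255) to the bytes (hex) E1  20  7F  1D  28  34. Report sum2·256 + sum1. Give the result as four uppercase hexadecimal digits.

C5FA

Running sums (mod 255):
  after byte 0 (E1): sum1=225, sum2=225
  after byte 1 (20): sum1=2, sum2=227
  after byte 2 (7F): sum1=129, sum2=101
  after byte 3 (1D): sum1=158, sum2=4
  after byte 4 (28): sum1=198, sum2=202
  after byte 5 (34): sum1=250, sum2=197
Checksum = sum2·256 + sum1 = 197·256 + 250 = 50682 = 0xC5FA.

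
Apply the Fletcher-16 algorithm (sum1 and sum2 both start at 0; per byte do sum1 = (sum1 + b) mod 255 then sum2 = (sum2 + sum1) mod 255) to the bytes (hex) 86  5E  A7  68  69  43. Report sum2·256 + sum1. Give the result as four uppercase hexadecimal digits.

ECA1

Running sums (mod 255):
  after byte 0 (86): sum1=134, sum2=134
  after byte 1 (5E): sum1=228, sum2=107
  after byte 2 (A7): sum1=140, sum2=247
  after byte 3 (68): sum1=244, sum2=236
  after byte 4 (69): sum1=94, sum2=75
  after byte 5 (43): sum1=161, sum2=236
Checksum = sum2·256 + sum1 = 236·256 + 161 = 60577 = 0xECA1.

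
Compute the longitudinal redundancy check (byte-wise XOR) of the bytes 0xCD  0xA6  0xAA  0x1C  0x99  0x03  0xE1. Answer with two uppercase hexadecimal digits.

A6

XOR the bytes together:
  start with 0xCD
  0xCD ⊕ 0xA6 = 0x6B
  0x6B ⊕ 0xAA = 0xC1
  0xC1 ⊕ 0x1C = 0xDD
  0xDD ⊕ 0x99 = 0x44
  0x44 ⊕ 0x03 = 0x47
  0x47 ⊕ 0xE1 = 0xA6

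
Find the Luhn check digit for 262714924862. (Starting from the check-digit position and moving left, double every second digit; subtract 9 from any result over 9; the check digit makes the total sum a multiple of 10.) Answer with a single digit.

5

Partial digits right→left: 2 6 8 4 2 9 4 1 7 2 6 2
Double every second digit counting from the check-digit position (so the 1st, 3rd, 5th, ... of the partial from the right).
  doubled (with −9 where >9): 4 7 4 8 5 3 → sum 31
  kept as-is: 6 4 9 1 2 2 → sum 24
Total = 31 + 24 = 55.
Check digit = (10 − (55 mod 10)) mod 10 = 5.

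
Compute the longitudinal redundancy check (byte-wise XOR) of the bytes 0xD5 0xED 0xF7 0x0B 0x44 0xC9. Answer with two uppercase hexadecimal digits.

49

XOR the bytes together:
  start with 0xD5
  0xD5 ⊕ 0xED = 0x38
  0x38 ⊕ 0xF7 = 0xCF
  0xCF ⊕ 0x0B = 0xC4
  0xC4 ⊕ 0x44 = 0x80
  0x80 ⊕ 0xC9 = 0x49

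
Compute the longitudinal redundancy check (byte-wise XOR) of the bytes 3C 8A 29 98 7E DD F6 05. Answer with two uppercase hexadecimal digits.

57

XOR the bytes together:
  start with 0x3C
  0x3C ⊕ 0x8A = 0xB6
  0xB6 ⊕ 0x29 = 0x9F
  0x9F ⊕ 0x98 = 0x07
  0x07 ⊕ 0x7E = 0x79
  0x79 ⊕ 0xDD = 0xA4
  0xA4 ⊕ 0xF6 = 0x52
  0x52 ⊕ 0x05 = 0x57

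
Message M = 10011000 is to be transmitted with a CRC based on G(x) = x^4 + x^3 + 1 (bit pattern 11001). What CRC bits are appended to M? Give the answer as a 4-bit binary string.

0100

Append 4 zeros: 100110000000. Divide by 11001 (XOR where the leading bit is 1):
  pos 0: 10011 XOR 11001 = 01010
  pos 1: 10100 XOR 11001 = 01101
  pos 2: 11010 XOR 11001 = 00011
  pos 5: 11000 XOR 11001 = 00001
Remainder (last 4 bits) = 0100. This is the CRC / FCS.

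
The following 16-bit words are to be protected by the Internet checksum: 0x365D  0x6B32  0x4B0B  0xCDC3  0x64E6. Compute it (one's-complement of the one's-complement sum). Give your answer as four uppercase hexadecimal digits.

E0BA

One's-complement addition (fold any carry out of bit 15 back into bit 0):
  0x365D + 0x6B32 = 0x0A18F
  0xA18F + 0x4B0B = 0x0EC9A
  0xEC9A + 0xCDC3 = 0x1BA5D → wrap carry → 0xBA5E
  0xBA5E + 0x64E6 = 0x11F44 → wrap carry → 0x1F45
One's-complement sum = 0x1F45.
Checksum = ~0x1F45 & 0xFFFF = 0xE0BA.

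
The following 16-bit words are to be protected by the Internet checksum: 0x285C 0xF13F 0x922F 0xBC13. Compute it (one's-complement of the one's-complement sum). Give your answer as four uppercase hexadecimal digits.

One's-complement addition (fold any carry out of bit 15 back into bit 0):
  0x285C + 0xF13F = 0x1199B → wrap carry → 0x199C
  0x199C + 0x922F = 0x0ABCB
  0xABCB + 0xBC13 = 0x167DE → wrap carry → 0x67DF
One's-complement sum = 0x67DF.
Checksum = ~0x67DF & 0xFFFF = 0x9820.

9820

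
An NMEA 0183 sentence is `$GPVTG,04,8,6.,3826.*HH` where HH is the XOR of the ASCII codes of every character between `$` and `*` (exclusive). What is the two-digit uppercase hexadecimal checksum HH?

57

XOR the ASCII codes of the payload characters:
  'G' = 0x47 → acc = 0x47
  'P' = 0x50 → acc = 0x17
  'V' = 0x56 → acc = 0x41
  'T' = 0x54 → acc = 0x15
  'G' = 0x47 → acc = 0x52
  ',' = 0x2C → acc = 0x7E
  '0' = 0x30 → acc = 0x4E
  '4' = 0x34 → acc = 0x7A
  ',' = 0x2C → acc = 0x56
  '8' = 0x38 → acc = 0x6E
  ',' = 0x2C → acc = 0x42
  '6' = 0x36 → acc = 0x74
  '.' = 0x2E → acc = 0x5A
  ',' = 0x2C → acc = 0x76
  '3' = 0x33 → acc = 0x45
  '8' = 0x38 → acc = 0x7D
  '2' = 0x32 → acc = 0x4F
  '6' = 0x36 → acc = 0x79
  '.' = 0x2E → acc = 0x57
Checksum = 0x57.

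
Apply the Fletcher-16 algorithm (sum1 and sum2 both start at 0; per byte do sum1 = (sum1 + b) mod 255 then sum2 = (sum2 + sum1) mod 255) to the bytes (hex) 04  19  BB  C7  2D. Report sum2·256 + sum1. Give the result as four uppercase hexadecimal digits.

68CD

Running sums (mod 255):
  after byte 0 (04): sum1=4, sum2=4
  after byte 1 (19): sum1=29, sum2=33
  after byte 2 (BB): sum1=216, sum2=249
  after byte 3 (C7): sum1=160, sum2=154
  after byte 4 (2D): sum1=205, sum2=104
Checksum = sum2·256 + sum1 = 104·256 + 205 = 26829 = 0x68CD.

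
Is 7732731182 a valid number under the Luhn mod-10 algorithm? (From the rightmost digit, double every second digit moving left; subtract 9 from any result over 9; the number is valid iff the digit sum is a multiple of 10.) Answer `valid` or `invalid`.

From the right, keep odd positions and double even positions (subtract 9 from any doubled value over 9):
  doubled (positions 2,4,...): 7 2 5 6 5 → sum 25
  kept (positions 1,3,...): 2 1 3 2 7 → sum 15
Total = 40.
40 mod 10 = 0, so the number is valid.

valid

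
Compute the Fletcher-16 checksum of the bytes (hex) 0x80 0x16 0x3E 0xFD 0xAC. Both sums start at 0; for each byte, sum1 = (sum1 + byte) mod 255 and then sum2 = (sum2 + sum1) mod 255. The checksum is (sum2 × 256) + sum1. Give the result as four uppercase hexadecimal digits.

3E7F

Running sums (mod 255):
  after byte 0 (0x80): sum1=128, sum2=128
  after byte 1 (0x16): sum1=150, sum2=23
  after byte 2 (0x3E): sum1=212, sum2=235
  after byte 3 (0xFD): sum1=210, sum2=190
  after byte 4 (0xAC): sum1=127, sum2=62
Checksum = sum2·256 + sum1 = 62·256 + 127 = 15999 = 0x3E7F.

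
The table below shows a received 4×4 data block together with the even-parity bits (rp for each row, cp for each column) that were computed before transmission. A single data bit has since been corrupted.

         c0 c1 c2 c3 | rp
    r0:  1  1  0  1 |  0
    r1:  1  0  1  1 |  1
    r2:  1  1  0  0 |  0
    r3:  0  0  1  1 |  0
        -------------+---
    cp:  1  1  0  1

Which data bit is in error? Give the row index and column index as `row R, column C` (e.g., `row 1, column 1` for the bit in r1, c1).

row 0, column 1

Recompute each row's even parity and compare to rp:
  r0: data parity 1, sent rp 0 → mismatch
  r1: data parity 1, sent rp 1 → ok
  r2: data parity 0, sent rp 0 → ok
  r3: data parity 0, sent rp 0 → ok
Recompute each column's even parity and compare to cp:
  c0: data parity 1, sent cp 1 → ok
  c1: data parity 0, sent cp 1 → mismatch
  c2: data parity 0, sent cp 0 → ok
  c3: data parity 1, sent cp 1 → ok
Exactly one row (r0) and one column (c1) fail → the flipped bit is at their intersection.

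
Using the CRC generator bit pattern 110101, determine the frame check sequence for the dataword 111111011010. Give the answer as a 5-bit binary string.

10110

Append 5 zeros: 11111101101000000. Divide by 110101 (XOR where the leading bit is 1):
  pos 0: 111111 XOR 110101 = 001010
  pos 2: 101001 XOR 110101 = 011100
  pos 3: 111001 XOR 110101 = 001100
  pos 5: 110001 XOR 110101 = 000100
  pos 8: 100000 XOR 110101 = 010101
  pos 9: 101010 XOR 110101 = 011111
  pos 10: 111110 XOR 110101 = 001011
Remainder (last 5 bits) = 10110. This is the CRC / FCS.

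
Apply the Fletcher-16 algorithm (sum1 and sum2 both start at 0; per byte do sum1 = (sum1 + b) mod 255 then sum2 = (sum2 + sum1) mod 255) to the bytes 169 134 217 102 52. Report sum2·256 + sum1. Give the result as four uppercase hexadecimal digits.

F8A4

Running sums (mod 255):
  after byte 0 (169): sum1=169, sum2=169
  after byte 1 (134): sum1=48, sum2=217
  after byte 2 (217): sum1=10, sum2=227
  after byte 3 (102): sum1=112, sum2=84
  after byte 4 (52): sum1=164, sum2=248
Checksum = sum2·256 + sum1 = 248·256 + 164 = 63652 = 0xF8A4.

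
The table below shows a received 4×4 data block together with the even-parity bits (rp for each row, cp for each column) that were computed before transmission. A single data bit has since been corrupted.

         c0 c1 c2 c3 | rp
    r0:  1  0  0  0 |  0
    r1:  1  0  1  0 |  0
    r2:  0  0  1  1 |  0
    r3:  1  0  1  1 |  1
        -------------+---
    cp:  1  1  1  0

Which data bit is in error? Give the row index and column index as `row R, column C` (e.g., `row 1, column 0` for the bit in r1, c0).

row 0, column 1

Recompute each row's even parity and compare to rp:
  r0: data parity 1, sent rp 0 → mismatch
  r1: data parity 0, sent rp 0 → ok
  r2: data parity 0, sent rp 0 → ok
  r3: data parity 1, sent rp 1 → ok
Recompute each column's even parity and compare to cp:
  c0: data parity 1, sent cp 1 → ok
  c1: data parity 0, sent cp 1 → mismatch
  c2: data parity 1, sent cp 1 → ok
  c3: data parity 0, sent cp 0 → ok
Exactly one row (r0) and one column (c1) fail → the flipped bit is at their intersection.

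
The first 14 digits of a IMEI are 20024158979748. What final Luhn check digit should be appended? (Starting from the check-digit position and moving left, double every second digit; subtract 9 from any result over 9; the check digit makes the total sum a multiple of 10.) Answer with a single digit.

Partial digits right→left: 8 4 7 9 7 9 8 5 1 4 2 0 0 2
Double every second digit counting from the check-digit position (so the 1st, 3rd, 5th, ... of the partial from the right).
  doubled (with −9 where >9): 7 5 5 7 2 4 0 → sum 30
  kept as-is: 4 9 9 5 4 0 2 → sum 33
Total = 30 + 33 = 63.
Check digit = (10 − (63 mod 10)) mod 10 = 7.

7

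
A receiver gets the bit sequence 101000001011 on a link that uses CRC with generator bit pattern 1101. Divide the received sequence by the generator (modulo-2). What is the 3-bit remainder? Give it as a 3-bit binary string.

Modulo-2 division of 101000001011 by 1101:
  pos 0: 1010 XOR 1101 = 0111
  pos 1: 1110 XOR 1101 = 0011
  pos 3: 1100 XOR 1101 = 0001
  pos 6: 1010 XOR 1101 = 0111
  pos 7: 1111 XOR 1101 = 0010
Remainder = 101 (nonzero — an error is detected).

101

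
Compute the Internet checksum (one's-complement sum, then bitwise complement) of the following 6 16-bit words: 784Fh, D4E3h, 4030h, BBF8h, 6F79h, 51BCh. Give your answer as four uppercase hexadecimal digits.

F56D

One's-complement addition (fold any carry out of bit 15 back into bit 0):
  0x784F + 0xD4E3 = 0x14D32 → wrap carry → 0x4D33
  0x4D33 + 0x4030 = 0x08D63
  0x8D63 + 0xBBF8 = 0x1495B → wrap carry → 0x495C
  0x495C + 0x6F79 = 0x0B8D5
  0xB8D5 + 0x51BC = 0x10A91 → wrap carry → 0x0A92
One's-complement sum = 0x0A92.
Checksum = ~0x0A92 & 0xFFFF = 0xF56D.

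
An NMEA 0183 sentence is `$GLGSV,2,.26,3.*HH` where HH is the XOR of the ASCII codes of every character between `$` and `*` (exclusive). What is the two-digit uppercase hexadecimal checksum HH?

XOR the ASCII codes of the payload characters:
  'G' = 0x47 → acc = 0x47
  'L' = 0x4C → acc = 0x0B
  'G' = 0x47 → acc = 0x4C
  'S' = 0x53 → acc = 0x1F
  'V' = 0x56 → acc = 0x49
  ',' = 0x2C → acc = 0x65
  '2' = 0x32 → acc = 0x57
  ',' = 0x2C → acc = 0x7B
  '.' = 0x2E → acc = 0x55
  '2' = 0x32 → acc = 0x67
  '6' = 0x36 → acc = 0x51
  ',' = 0x2C → acc = 0x7D
  '3' = 0x33 → acc = 0x4E
  '.' = 0x2E → acc = 0x60
Checksum = 0x60.

60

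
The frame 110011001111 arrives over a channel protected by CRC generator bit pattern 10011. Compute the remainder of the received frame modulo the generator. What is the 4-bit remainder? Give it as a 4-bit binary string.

0001

Modulo-2 division of 110011001111 by 10011:
  pos 0: 11001 XOR 10011 = 01010
  pos 1: 10101 XOR 10011 = 00110
  pos 3: 11000 XOR 10011 = 01011
  pos 4: 10111 XOR 10011 = 00100
  pos 6: 10011 XOR 10011 = 00000
Remainder = 0001 (nonzero — an error is detected).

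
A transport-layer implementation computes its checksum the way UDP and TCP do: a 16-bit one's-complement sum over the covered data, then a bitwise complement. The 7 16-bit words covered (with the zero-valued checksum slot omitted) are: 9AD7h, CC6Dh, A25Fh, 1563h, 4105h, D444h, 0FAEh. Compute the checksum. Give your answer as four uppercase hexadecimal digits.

BBFF

One's-complement addition (fold any carry out of bit 15 back into bit 0):
  0x9AD7 + 0xCC6D = 0x16744 → wrap carry → 0x6745
  0x6745 + 0xA25F = 0x109A4 → wrap carry → 0x09A5
  0x09A5 + 0x1563 = 0x01F08
  0x1F08 + 0x4105 = 0x0600D
  0x600D + 0xD444 = 0x13451 → wrap carry → 0x3452
  0x3452 + 0x0FAE = 0x04400
One's-complement sum = 0x4400.
Checksum = ~0x4400 & 0xFFFF = 0xBBFF.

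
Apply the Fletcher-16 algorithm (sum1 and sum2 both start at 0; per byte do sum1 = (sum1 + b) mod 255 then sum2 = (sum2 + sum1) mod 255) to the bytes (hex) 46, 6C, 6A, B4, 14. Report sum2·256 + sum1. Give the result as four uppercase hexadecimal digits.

Running sums (mod 255):
  after byte 0 (46): sum1=70, sum2=70
  after byte 1 (6C): sum1=178, sum2=248
  after byte 2 (6A): sum1=29, sum2=22
  after byte 3 (B4): sum1=209, sum2=231
  after byte 4 (14): sum1=229, sum2=205
Checksum = sum2·256 + sum1 = 205·256 + 229 = 52709 = 0xCDE5.

CDE5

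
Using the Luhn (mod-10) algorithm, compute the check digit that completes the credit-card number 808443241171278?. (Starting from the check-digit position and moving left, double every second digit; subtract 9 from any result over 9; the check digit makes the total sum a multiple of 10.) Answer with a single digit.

Partial digits right→left: 8 7 2 1 7 1 1 4 2 3 4 4 8 0 8
Double every second digit counting from the check-digit position (so the 1st, 3rd, 5th, ... of the partial from the right).
  doubled (with −9 where >9): 7 4 5 2 4 8 7 7 → sum 44
  kept as-is: 7 1 1 4 3 4 0 → sum 20
Total = 44 + 20 = 64.
Check digit = (10 − (64 mod 10)) mod 10 = 6.

6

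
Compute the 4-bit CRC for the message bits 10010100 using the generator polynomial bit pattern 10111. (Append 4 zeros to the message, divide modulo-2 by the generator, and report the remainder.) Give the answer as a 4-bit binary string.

Append 4 zeros: 100101000000. Divide by 10111 (XOR where the leading bit is 1):
  pos 0: 10010 XOR 10111 = 00101
  pos 2: 10110 XOR 10111 = 00001
  pos 6: 10000 XOR 10111 = 00111
Remainder (last 4 bits) = 1110. This is the CRC / FCS.

1110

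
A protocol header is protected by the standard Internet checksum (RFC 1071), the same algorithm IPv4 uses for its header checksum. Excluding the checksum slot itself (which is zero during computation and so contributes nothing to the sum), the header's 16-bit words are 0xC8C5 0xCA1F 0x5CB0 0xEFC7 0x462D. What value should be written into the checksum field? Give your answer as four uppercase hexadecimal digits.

One's-complement addition (fold any carry out of bit 15 back into bit 0):
  0xC8C5 + 0xCA1F = 0x192E4 → wrap carry → 0x92E5
  0x92E5 + 0x5CB0 = 0x0EF95
  0xEF95 + 0xEFC7 = 0x1DF5C → wrap carry → 0xDF5D
  0xDF5D + 0x462D = 0x1258A → wrap carry → 0x258B
One's-complement sum = 0x258B.
Checksum = ~0x258B & 0xFFFF = 0xDA74.

DA74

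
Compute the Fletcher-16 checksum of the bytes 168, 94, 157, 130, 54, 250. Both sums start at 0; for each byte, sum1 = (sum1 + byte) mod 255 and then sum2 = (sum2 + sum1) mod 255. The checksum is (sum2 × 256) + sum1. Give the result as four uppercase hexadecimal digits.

3158

Running sums (mod 255):
  after byte 0 (168): sum1=168, sum2=168
  after byte 1 (94): sum1=7, sum2=175
  after byte 2 (157): sum1=164, sum2=84
  after byte 3 (130): sum1=39, sum2=123
  after byte 4 (54): sum1=93, sum2=216
  after byte 5 (250): sum1=88, sum2=49
Checksum = sum2·256 + sum1 = 49·256 + 88 = 12632 = 0x3158.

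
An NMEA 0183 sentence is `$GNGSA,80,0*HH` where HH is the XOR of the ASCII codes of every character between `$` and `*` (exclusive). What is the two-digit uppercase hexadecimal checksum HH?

64

XOR the ASCII codes of the payload characters:
  'G' = 0x47 → acc = 0x47
  'N' = 0x4E → acc = 0x09
  'G' = 0x47 → acc = 0x4E
  'S' = 0x53 → acc = 0x1D
  'A' = 0x41 → acc = 0x5C
  ',' = 0x2C → acc = 0x70
  '8' = 0x38 → acc = 0x48
  '0' = 0x30 → acc = 0x78
  ',' = 0x2C → acc = 0x54
  '0' = 0x30 → acc = 0x64
Checksum = 0x64.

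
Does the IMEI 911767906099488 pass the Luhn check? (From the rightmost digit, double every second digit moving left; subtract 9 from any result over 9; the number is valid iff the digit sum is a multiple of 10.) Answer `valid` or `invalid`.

From the right, keep odd positions and double even positions (subtract 9 from any doubled value over 9):
  doubled (positions 2,4,...): 7 9 0 0 5 5 2 → sum 28
  kept (positions 1,3,...): 8 4 9 6 9 6 1 9 → sum 52
Total = 80.
80 mod 10 = 0, so the number is valid.

valid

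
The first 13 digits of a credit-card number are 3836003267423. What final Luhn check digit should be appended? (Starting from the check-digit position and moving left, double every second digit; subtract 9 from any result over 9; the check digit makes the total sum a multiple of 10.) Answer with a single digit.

Partial digits right→left: 3 2 4 7 6 2 3 0 0 6 3 8 3
Double every second digit counting from the check-digit position (so the 1st, 3rd, 5th, ... of the partial from the right).
  doubled (with −9 where >9): 6 8 3 6 0 6 6 → sum 35
  kept as-is: 2 7 2 0 6 8 → sum 25
Total = 35 + 25 = 60.
Check digit = (10 − (60 mod 10)) mod 10 = 0.

0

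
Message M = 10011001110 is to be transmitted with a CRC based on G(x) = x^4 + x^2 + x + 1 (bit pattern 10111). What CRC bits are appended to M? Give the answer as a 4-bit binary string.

1010

Append 4 zeros: 100110011100000. Divide by 10111 (XOR where the leading bit is 1):
  pos 0: 10011 XOR 10111 = 00100
  pos 2: 10000 XOR 10111 = 00111
  pos 4: 11111 XOR 10111 = 01000
  pos 5: 10001 XOR 10111 = 00110
  pos 7: 11000 XOR 10111 = 01111
  pos 8: 11110 XOR 10111 = 01001
  pos 9: 10010 XOR 10111 = 00101
Remainder (last 4 bits) = 1010. This is the CRC / FCS.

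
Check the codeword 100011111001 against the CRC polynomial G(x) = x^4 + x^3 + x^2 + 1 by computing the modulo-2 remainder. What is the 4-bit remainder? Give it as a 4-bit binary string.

0001

Modulo-2 division of 100011111001 by 11101:
  pos 0: 10001 XOR 11101 = 01100
  pos 1: 11001 XOR 11101 = 00100
  pos 3: 10011 XOR 11101 = 01110
  pos 4: 11101 XOR 11101 = 00000
Remainder = 0001 (nonzero — an error is detected).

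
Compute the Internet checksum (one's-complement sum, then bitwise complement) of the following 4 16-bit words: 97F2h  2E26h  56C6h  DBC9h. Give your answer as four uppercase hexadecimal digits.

One's-complement addition (fold any carry out of bit 15 back into bit 0):
  0x97F2 + 0x2E26 = 0x0C618
  0xC618 + 0x56C6 = 0x11CDE → wrap carry → 0x1CDF
  0x1CDF + 0xDBC9 = 0x0F8A8
One's-complement sum = 0xF8A8.
Checksum = ~0xF8A8 & 0xFFFF = 0x0757.

0757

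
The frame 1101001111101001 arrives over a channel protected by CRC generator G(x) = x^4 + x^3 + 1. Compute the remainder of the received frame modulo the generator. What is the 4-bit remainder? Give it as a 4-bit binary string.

Modulo-2 division of 1101001111101001 by 11001:
  pos 0: 11010 XOR 11001 = 00011
  pos 3: 11011 XOR 11001 = 00010
  pos 6: 10111 XOR 11001 = 01110
  pos 7: 11100 XOR 11001 = 00101
  pos 9: 10110 XOR 11001 = 01111
  pos 10: 11110 XOR 11001 = 00111
Remainder = 1111 (nonzero — an error is detected).

1111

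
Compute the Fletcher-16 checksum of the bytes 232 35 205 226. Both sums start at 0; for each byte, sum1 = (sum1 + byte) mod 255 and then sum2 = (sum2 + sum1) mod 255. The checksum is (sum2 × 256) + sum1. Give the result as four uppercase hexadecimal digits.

8BBC

Running sums (mod 255):
  after byte 0 (232): sum1=232, sum2=232
  after byte 1 (35): sum1=12, sum2=244
  after byte 2 (205): sum1=217, sum2=206
  after byte 3 (226): sum1=188, sum2=139
Checksum = sum2·256 + sum1 = 139·256 + 188 = 35772 = 0x8BBC.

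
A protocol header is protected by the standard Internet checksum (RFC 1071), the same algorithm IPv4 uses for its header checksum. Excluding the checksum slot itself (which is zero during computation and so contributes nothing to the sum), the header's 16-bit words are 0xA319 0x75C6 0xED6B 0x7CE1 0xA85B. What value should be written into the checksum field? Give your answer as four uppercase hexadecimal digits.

D476

One's-complement addition (fold any carry out of bit 15 back into bit 0):
  0xA319 + 0x75C6 = 0x118DF → wrap carry → 0x18E0
  0x18E0 + 0xED6B = 0x1064B → wrap carry → 0x064C
  0x064C + 0x7CE1 = 0x0832D
  0x832D + 0xA85B = 0x12B88 → wrap carry → 0x2B89
One's-complement sum = 0x2B89.
Checksum = ~0x2B89 & 0xFFFF = 0xD476.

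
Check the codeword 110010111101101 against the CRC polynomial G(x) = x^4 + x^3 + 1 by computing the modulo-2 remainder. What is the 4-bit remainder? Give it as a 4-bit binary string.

0000

Modulo-2 division of 110010111101101 by 11001:
  pos 0: 11001 XOR 11001 = 00000
  pos 6: 11110 XOR 11001 = 00111
  pos 8: 11111 XOR 11001 = 00110
  pos 10: 11001 XOR 11001 = 00000
Remainder = 0000 (zero — the frame passes the CRC check).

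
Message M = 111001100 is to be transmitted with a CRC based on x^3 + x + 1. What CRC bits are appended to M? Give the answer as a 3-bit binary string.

011

Append 3 zeros: 111001100000. Divide by 1011 (XOR where the leading bit is 1):
  pos 0: 1110 XOR 1011 = 0101
  pos 1: 1010 XOR 1011 = 0001
  pos 4: 1110 XOR 1011 = 0101
  pos 5: 1010 XOR 1011 = 0001
  pos 8: 1000 XOR 1011 = 0011
Remainder (last 3 bits) = 011. This is the CRC / FCS.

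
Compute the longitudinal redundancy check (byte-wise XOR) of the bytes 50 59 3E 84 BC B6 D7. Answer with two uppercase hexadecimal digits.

XOR the bytes together:
  start with 0x50
  0x50 ⊕ 0x59 = 0x09
  0x09 ⊕ 0x3E = 0x37
  0x37 ⊕ 0x84 = 0xB3
  0xB3 ⊕ 0xBC = 0x0F
  0x0F ⊕ 0xB6 = 0xB9
  0xB9 ⊕ 0xD7 = 0x6E

6E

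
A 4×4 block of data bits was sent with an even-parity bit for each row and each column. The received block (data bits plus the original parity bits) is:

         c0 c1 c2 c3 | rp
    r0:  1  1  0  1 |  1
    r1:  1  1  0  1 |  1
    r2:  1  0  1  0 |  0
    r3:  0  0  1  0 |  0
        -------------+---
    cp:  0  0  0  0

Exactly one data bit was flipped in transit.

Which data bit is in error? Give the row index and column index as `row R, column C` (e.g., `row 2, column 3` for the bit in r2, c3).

row 3, column 0

Recompute each row's even parity and compare to rp:
  r0: data parity 1, sent rp 1 → ok
  r1: data parity 1, sent rp 1 → ok
  r2: data parity 0, sent rp 0 → ok
  r3: data parity 1, sent rp 0 → mismatch
Recompute each column's even parity and compare to cp:
  c0: data parity 1, sent cp 0 → mismatch
  c1: data parity 0, sent cp 0 → ok
  c2: data parity 0, sent cp 0 → ok
  c3: data parity 0, sent cp 0 → ok
Exactly one row (r3) and one column (c0) fail → the flipped bit is at their intersection.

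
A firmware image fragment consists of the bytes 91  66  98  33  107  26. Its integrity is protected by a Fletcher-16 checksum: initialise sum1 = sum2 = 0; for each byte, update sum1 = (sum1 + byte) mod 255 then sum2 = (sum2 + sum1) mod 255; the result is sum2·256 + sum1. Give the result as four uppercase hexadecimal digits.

Running sums (mod 255):
  after byte 0 (91): sum1=91, sum2=91
  after byte 1 (66): sum1=157, sum2=248
  after byte 2 (98): sum1=0, sum2=248
  after byte 3 (33): sum1=33, sum2=26
  after byte 4 (107): sum1=140, sum2=166
  after byte 5 (26): sum1=166, sum2=77
Checksum = sum2·256 + sum1 = 77·256 + 166 = 19878 = 0x4DA6.

4DA6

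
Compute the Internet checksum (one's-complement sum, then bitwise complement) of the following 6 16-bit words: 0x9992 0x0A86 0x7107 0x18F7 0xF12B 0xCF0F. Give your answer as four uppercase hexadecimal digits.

One's-complement addition (fold any carry out of bit 15 back into bit 0):
  0x9992 + 0x0A86 = 0x0A418
  0xA418 + 0x7107 = 0x1151F → wrap carry → 0x1520
  0x1520 + 0x18F7 = 0x02E17
  0x2E17 + 0xF12B = 0x11F42 → wrap carry → 0x1F43
  0x1F43 + 0xCF0F = 0x0EE52
One's-complement sum = 0xEE52.
Checksum = ~0xEE52 & 0xFFFF = 0x11AD.

11AD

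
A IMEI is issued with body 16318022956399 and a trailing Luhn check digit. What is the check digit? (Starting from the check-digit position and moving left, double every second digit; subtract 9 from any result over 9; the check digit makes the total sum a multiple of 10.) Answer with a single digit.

7

Partial digits right→left: 9 9 3 6 5 9 2 2 0 8 1 3 6 1
Double every second digit counting from the check-digit position (so the 1st, 3rd, 5th, ... of the partial from the right).
  doubled (with −9 where >9): 9 6 1 4 0 2 3 → sum 25
  kept as-is: 9 6 9 2 8 3 1 → sum 38
Total = 25 + 38 = 63.
Check digit = (10 − (63 mod 10)) mod 10 = 7.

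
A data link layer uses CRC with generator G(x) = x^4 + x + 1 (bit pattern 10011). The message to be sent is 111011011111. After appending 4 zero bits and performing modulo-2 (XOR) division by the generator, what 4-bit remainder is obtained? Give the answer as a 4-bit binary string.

Append 4 zeros: 1110110111110000. Divide by 10011 (XOR where the leading bit is 1):
  pos 0: 11101 XOR 10011 = 01110
  pos 1: 11101 XOR 10011 = 01110
  pos 2: 11100 XOR 10011 = 01111
  pos 3: 11111 XOR 10011 = 01100
  pos 4: 11001 XOR 10011 = 01010
  pos 5: 10101 XOR 10011 = 00110
  pos 7: 11011 XOR 10011 = 01000
  pos 8: 10000 XOR 10011 = 00011
  pos 11: 11000 XOR 10011 = 01011
Remainder (last 4 bits) = 1011. This is the CRC / FCS.

1011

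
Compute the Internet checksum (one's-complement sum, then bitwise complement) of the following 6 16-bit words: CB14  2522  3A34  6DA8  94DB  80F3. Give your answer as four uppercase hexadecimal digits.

521D

One's-complement addition (fold any carry out of bit 15 back into bit 0):
  0xCB14 + 0x2522 = 0x0F036
  0xF036 + 0x3A34 = 0x12A6A → wrap carry → 0x2A6B
  0x2A6B + 0x6DA8 = 0x09813
  0x9813 + 0x94DB = 0x12CEE → wrap carry → 0x2CEF
  0x2CEF + 0x80F3 = 0x0ADE2
One's-complement sum = 0xADE2.
Checksum = ~0xADE2 & 0xFFFF = 0x521D.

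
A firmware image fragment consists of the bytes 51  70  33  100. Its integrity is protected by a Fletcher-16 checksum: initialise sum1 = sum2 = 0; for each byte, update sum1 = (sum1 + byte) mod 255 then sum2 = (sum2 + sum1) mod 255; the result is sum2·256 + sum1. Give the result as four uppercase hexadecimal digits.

Running sums (mod 255):
  after byte 0 (51): sum1=51, sum2=51
  after byte 1 (70): sum1=121, sum2=172
  after byte 2 (33): sum1=154, sum2=71
  after byte 3 (100): sum1=254, sum2=70
Checksum = sum2·256 + sum1 = 70·256 + 254 = 18174 = 0x46FE.

46FE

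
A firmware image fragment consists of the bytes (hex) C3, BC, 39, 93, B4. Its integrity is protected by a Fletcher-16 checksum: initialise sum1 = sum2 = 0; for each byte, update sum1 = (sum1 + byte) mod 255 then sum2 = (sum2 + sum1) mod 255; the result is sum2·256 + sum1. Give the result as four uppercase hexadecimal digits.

Running sums (mod 255):
  after byte 0 (C3): sum1=195, sum2=195
  after byte 1 (BC): sum1=128, sum2=68
  after byte 2 (39): sum1=185, sum2=253
  after byte 3 (93): sum1=77, sum2=75
  after byte 4 (B4): sum1=2, sum2=77
Checksum = sum2·256 + sum1 = 77·256 + 2 = 19714 = 0x4D02.

4D02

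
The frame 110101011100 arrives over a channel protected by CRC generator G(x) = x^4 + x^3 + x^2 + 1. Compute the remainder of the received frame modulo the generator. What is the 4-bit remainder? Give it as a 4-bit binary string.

Modulo-2 division of 110101011100 by 11101:
  pos 0: 11010 XOR 11101 = 00111
  pos 2: 11110 XOR 11101 = 00011
  pos 5: 11111 XOR 11101 = 00010
Remainder = 1000 (nonzero — an error is detected).

1000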